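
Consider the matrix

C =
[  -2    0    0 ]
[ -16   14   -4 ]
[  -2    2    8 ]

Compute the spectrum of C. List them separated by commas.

Compute the characteristic polynomial p(r) = det(rI - C).
Cofactor expansion gives p(r) = r^3 - 20r^2 + 76r + 240.
Rational-root test: r = 12 gives p(12) = 0.
Dividing by (r - 12) leaves r^2 - 8r - 20.
The quadratic factors as (r + 2)·(r - 10).
Eigenvalues: -2, 10, 12.

-2, 10, 12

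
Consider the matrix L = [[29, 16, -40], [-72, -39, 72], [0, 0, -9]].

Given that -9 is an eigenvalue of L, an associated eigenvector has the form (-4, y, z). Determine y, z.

We need (L + 9I)v = 0.
L + 9I = [[38, 16, -40], [-72, -30, 72], [0, 0, 0]].
Row 1: (38)·-4 + (16)·y + (-40)·z = 0
Row 2: (-72)·-4 + (-30)·y + (72)·z = 0
Row 3: (0)·-4 + (0)·y + (0)·z = 0
Solving gives y = 12, z = 1.
Check: L·(-4, 12, 1) = (36, -108, -9) = -9·(-4, 12, 1).

12, 1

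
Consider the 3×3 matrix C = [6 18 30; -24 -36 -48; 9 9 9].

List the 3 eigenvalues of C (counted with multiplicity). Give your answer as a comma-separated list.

-12, -9, 0

Set up det(tI - C) = 0.
Expanding along the first row, p(t) = t^3 + 21t^2 + 108t.
Try t = -9: p(-9) = 0, so -9 is a root.
Dividing by (t + 9) leaves t^2 + 12t.
The quadratic factors as (t + 12)·t.
Eigenvalues: -12, -9, 0.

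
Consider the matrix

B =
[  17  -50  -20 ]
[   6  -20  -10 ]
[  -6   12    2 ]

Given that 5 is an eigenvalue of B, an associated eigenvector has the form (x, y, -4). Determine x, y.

We need (B - 5I)v = 0.
B - 5I = [[12, -50, -20], [6, -25, -10], [-6, 12, -3]].
Row 1: (12)·x + (-50)·y + (-20)·-4 = 0
Row 2: (6)·x + (-25)·y + (-10)·-4 = 0
Row 3: (-6)·x + (12)·y + (-3)·-4 = 0
Solving gives x = 10, y = 4.
Check: B·(10, 4, -4) = (50, 20, -20) = 5·(10, 4, -4).

10, 4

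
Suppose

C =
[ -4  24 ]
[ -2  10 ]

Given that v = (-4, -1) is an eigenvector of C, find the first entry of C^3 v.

-32

First find the eigenvalue: Cv = (-8, -2) = 2·(-4, -1), so λ = 2.
Then C^3 v = λ^3·v = 2^3·(-4, -1) = 8·(-4, -1) = (-32, -8).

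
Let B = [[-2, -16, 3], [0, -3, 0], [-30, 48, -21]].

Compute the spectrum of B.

-12, -11, -3

Compute the characteristic polynomial p(s) = det(sI - B).
Expanding the 3×3 determinant: p(s) = s^3 + 26s^2 + 201s + 396.
Rational-root test: s = -12 gives p(-12) = 0.
Factor out (s + 12): p(s) = (s + 12)·(s^2 + 14s + 33).
The quadratic factors as (s + 11)·(s + 3).
Eigenvalues: -12, -11, -3.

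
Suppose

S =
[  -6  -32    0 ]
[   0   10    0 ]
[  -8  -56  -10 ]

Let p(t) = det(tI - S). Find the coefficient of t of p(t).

p(t) = t^3 + 6t^2 - 100t - 600.
The coefficient of t is -100.

-100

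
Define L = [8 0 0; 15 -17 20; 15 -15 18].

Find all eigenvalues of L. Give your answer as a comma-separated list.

-2, 3, 8

Compute the characteristic polynomial p(μ) = det(μI - L).
Expanding the 3×3 determinant: p(μ) = μ^3 - 9μ^2 + 2μ + 48.
Try μ = -2: p(-2) = 0, so -2 is a root.
Dividing by (μ + 2) leaves μ^2 - 11μ + 24.
The quadratic factors as (μ - 3)·(μ - 8).
Eigenvalues: -2, 3, 8.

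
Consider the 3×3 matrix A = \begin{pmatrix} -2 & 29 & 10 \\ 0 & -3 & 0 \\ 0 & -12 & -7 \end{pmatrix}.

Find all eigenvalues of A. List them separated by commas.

The characteristic polynomial is p(r) = det(rI - A).
Expanding along the first row, p(r) = r^3 + 12r^2 + 41r + 42.
Rational-root test: r = -2 gives p(-2) = 0.
Dividing by (r + 2) leaves r^2 + 10r + 21.
The quadratic factors as (r + 7)·(r + 3).
Eigenvalues: -7, -3, -2.

-7, -3, -2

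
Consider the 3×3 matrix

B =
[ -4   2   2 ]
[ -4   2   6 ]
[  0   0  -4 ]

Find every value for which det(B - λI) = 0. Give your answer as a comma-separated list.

Set up det(λI - B) = 0.
Expanding along the first row, p(λ) = λ^3 + 6λ^2 + 8λ.
Try λ = 0: p(0) = 0, so 0 is a root.
Dividing by λ leaves λ^2 + 6λ + 8.
The quadratic factors as (λ + 4)·(λ + 2).
Eigenvalues: -4, -2, 0.

-4, -2, 0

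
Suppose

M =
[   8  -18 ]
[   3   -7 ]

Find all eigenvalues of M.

-1, 2

det(M - sI) = (8 - s)(-7 - s) - (-18)·(3) = s^2 - s - 2.
This factors as (s + 1)·(s - 2) = 0.
Eigenvalues: -1, 2.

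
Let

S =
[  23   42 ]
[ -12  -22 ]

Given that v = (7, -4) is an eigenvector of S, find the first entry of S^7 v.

-7

First find the eigenvalue: Sv = (-7, 4) = -1·(7, -4), so λ = -1.
Then S^7 v = λ^7·v = (-1)^7·(7, -4) = -1·(7, -4) = (-7, 4).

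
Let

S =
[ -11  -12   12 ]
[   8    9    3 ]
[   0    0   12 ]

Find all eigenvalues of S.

Set up det(μI - S) = 0.
Expanding along the first row, p(μ) = μ^3 - 10μ^2 - 27μ + 36.
Since p(1) = 0, μ = 1 is a root.
Factor out (μ - 1): p(μ) = (μ - 1)·(μ^2 - 9μ - 36).
The quadratic factors as (μ + 3)·(μ - 12).
Eigenvalues: -3, 1, 12.

-3, 1, 12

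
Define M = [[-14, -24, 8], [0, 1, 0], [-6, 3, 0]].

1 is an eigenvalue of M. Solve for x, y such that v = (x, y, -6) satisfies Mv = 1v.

We need (M - 1I)v = 0.
M - 1I = [[-15, -24, 8], [0, 0, 0], [-6, 3, -1]].
Row 1: (-15)·x + (-24)·y + (8)·-6 = 0
Row 2: (0)·x + (0)·y + (0)·-6 = 0
Row 3: (-6)·x + (3)·y + (-1)·-6 = 0
Solving gives x = 0, y = -2.
Check: M·(0, -2, -6) = (0, -2, -6) = 1·(0, -2, -6).

0, -2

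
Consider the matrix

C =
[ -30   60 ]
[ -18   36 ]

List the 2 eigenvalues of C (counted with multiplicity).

det(C - rI) = (-30 - r)(36 - r) - (60)·(-18) = r^2 - 6r.
This factors as r·(r - 6) = 0.
Eigenvalues: 0, 6.

0, 6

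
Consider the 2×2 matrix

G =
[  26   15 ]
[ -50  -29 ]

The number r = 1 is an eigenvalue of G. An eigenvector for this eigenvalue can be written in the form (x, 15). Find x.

-9

We need (G - 1I)v = 0.
G - 1I = [[25, 15], [-50, -30]].
Row 1: (25)·x + (15)·15 = 0
Row 2: (-50)·x + (-30)·15 = 0
Solving gives x = -9.
Check: G·(-9, 15) = (-9, 15) = 1·(-9, 15).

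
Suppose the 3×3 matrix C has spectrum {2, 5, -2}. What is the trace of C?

5

trace(C) is the sum of the eigenvalues: (2) + (5) + (-2) = 5.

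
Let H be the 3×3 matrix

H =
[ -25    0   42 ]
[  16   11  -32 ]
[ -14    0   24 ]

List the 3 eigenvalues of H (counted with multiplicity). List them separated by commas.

The characteristic polynomial is p(t) = det(tI - H).
Expanding along the first row, p(t) = t^3 - 10t^2 - 23t + 132.
Since p(-4) = 0, t = -4 is a root.
Dividing by (t + 4) leaves t^2 - 14t + 33.
The quadratic factors as (t - 3)·(t - 11).
Eigenvalues: -4, 3, 11.

-4, 3, 11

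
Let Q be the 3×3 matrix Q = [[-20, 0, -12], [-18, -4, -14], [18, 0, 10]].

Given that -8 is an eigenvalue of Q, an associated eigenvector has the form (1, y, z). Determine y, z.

1, -1

We need (Q + 8I)v = 0.
Q + 8I = [[-12, 0, -12], [-18, 4, -14], [18, 0, 18]].
Row 1: (-12)·1 + (0)·y + (-12)·z = 0
Row 2: (-18)·1 + (4)·y + (-14)·z = 0
Row 3: (18)·1 + (0)·y + (18)·z = 0
Solving gives y = 1, z = -1.
Check: Q·(1, 1, -1) = (-8, -8, 8) = -8·(1, 1, -1).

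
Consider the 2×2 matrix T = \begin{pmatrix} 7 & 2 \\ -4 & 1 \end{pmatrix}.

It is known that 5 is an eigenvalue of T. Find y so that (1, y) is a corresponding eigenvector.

-1

We need (T - 5I)v = 0.
T - 5I = [[2, 2], [-4, -4]].
Row 1: (2)·1 + (2)·y = 0
Row 2: (-4)·1 + (-4)·y = 0
Solving gives y = -1.
Check: T·(1, -1) = (5, -5) = 5·(1, -1).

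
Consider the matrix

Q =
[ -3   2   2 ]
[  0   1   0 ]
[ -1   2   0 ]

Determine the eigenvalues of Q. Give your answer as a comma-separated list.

-2, -1, 1

The characteristic polynomial is p(μ) = det(μI - Q).
Expanding along the first row, p(μ) = μ^3 + 2μ^2 - μ - 2.
Rational-root test: μ = -1 gives p(-1) = 0.
Dividing by (μ + 1) leaves μ^2 + μ - 2.
The quadratic factors as (μ + 2)·(μ - 1).
Eigenvalues: -2, -1, 1.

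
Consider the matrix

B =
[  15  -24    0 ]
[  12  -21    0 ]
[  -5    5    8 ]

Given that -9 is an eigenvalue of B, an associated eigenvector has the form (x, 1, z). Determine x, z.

We need (B + 9I)v = 0.
B + 9I = [[24, -24, 0], [12, -12, 0], [-5, 5, 17]].
Row 1: (24)·x + (-24)·1 + (0)·z = 0
Row 2: (12)·x + (-12)·1 + (0)·z = 0
Row 3: (-5)·x + (5)·1 + (17)·z = 0
Solving gives x = 1, z = 0.
Check: B·(1, 1, 0) = (-9, -9, 0) = -9·(1, 1, 0).

1, 0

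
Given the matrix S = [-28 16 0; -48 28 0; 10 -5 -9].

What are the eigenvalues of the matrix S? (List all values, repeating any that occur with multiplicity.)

-9, -4, 4

The characteristic polynomial is p(μ) = det(μI - S).
Cofactor expansion gives p(μ) = μ^3 + 9μ^2 - 16μ - 144.
Rational-root test: μ = -4 gives p(-4) = 0.
Dividing by (μ + 4) leaves μ^2 + 5μ - 36.
The quadratic factors as (μ + 9)·(μ - 4).
Eigenvalues: -9, -4, 4.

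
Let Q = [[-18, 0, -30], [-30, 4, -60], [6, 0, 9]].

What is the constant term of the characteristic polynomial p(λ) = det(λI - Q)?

-72

p(0) = det(0·I − Q) = det(−Q) = (−1)^3·det(Q).
det(Q) = 72, so p(0) = -72.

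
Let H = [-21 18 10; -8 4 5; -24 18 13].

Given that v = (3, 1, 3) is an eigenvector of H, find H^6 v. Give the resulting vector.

First find the eigenvalue: Hv = (-15, -5, -15) = -5·(3, 1, 3), so λ = -5.
Then H^6 v = λ^6·v = (-5)^6·(3, 1, 3) = 15625·(3, 1, 3) = (46875, 15625, 46875).

(46875, 15625, 46875)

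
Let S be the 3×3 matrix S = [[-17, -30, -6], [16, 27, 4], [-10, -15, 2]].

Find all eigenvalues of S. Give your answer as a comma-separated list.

2, 3, 7

Set up det(λI - S) = 0.
Cofactor expansion gives p(λ) = λ^3 - 12λ^2 + 41λ - 42.
Try λ = 2: p(2) = 0, so 2 is a root.
Dividing by (λ - 2) leaves λ^2 - 10λ + 21.
The quadratic factors as (λ - 3)·(λ - 7).
Eigenvalues: 2, 3, 7.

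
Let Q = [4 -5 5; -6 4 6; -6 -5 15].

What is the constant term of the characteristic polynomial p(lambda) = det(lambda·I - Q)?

-360

p(0) = det(0·I − Q) = det(−Q) = (−1)^3·det(Q).
det(Q) = 360, so p(0) = -360.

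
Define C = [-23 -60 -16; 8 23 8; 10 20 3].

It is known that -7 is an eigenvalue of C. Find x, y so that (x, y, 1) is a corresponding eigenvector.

-1, 0

We need (C + 7I)v = 0.
C + 7I = [[-16, -60, -16], [8, 30, 8], [10, 20, 10]].
Row 1: (-16)·x + (-60)·y + (-16)·1 = 0
Row 2: (8)·x + (30)·y + (8)·1 = 0
Row 3: (10)·x + (20)·y + (10)·1 = 0
Solving gives x = -1, y = 0.
Check: C·(-1, 0, 1) = (7, 0, -7) = -7·(-1, 0, 1).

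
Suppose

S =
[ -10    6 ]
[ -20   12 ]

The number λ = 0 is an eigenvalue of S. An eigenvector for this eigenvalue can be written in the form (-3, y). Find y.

-5

We need (S)v = 0.
S = [[-10, 6], [-20, 12]].
Row 1: (-10)·-3 + (6)·y = 0
Row 2: (-20)·-3 + (12)·y = 0
Solving gives y = -5.
Check: S·(-3, -5) = (0, 0) = 0·(-3, -5).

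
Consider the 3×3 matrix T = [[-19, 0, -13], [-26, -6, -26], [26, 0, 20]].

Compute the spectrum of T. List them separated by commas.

-6, -6, 7

Set up det(tI - T) = 0.
Expanding along the first row, p(t) = t^3 + 5t^2 - 48t - 252.
Since p(-6) = 0, t = -6 is a root.
Factor out (t + 6): p(t) = (t + 6)·(t^2 - t - 42).
The quadratic factors as (t + 6)·(t - 7).
Eigenvalues: -6, -6, 7.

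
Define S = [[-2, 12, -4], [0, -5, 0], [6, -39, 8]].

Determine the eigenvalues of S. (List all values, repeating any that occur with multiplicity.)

-5, 2, 4

Compute the characteristic polynomial p(r) = det(rI - S).
Expanding the 3×3 determinant: p(r) = r^3 - r^2 - 22r + 40.
Rational-root test: r = 4 gives p(4) = 0.
Factor out (r - 4): p(r) = (r - 4)·(r^2 + 3r - 10).
The quadratic factors as (r + 5)·(r - 2).
Eigenvalues: -5, 2, 4.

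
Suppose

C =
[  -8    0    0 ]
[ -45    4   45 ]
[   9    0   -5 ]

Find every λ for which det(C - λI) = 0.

Set up det(λI - C) = 0.
Expanding the 3×3 determinant: p(λ) = λ^3 + 9λ^2 - 12λ - 160.
Since p(4) = 0, λ = 4 is a root.
Dividing by (λ - 4) leaves λ^2 + 13λ + 40.
The quadratic factors as (λ + 8)·(λ + 5).
Eigenvalues: -8, -5, 4.

-8, -5, 4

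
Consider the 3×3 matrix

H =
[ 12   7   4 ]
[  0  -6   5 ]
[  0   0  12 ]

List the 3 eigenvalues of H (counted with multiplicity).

-6, 12, 12

H is upper triangular, so its eigenvalues are the diagonal entries.
Diagonal: 12, -6, 12.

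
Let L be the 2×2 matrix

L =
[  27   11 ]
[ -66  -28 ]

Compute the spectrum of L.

det(L - sI) = (27 - s)(-28 - s) - (11)·(-66) = s^2 + s - 30.
This factors as (s + 6)·(s - 5) = 0.
Eigenvalues: -6, 5.

-6, 5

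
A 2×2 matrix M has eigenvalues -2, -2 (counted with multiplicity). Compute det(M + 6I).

If M has eigenvalues -2, -2, then M + 6I has eigenvalues 4, 4.
det(M + 6I) = (4) · (4) = 16.

16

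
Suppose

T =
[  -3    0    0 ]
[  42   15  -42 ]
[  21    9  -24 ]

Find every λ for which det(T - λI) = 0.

Set up det(sI - T) = 0.
Cofactor expansion gives p(s) = s^3 + 12s^2 + 45s + 54.
Try s = -3: p(-3) = 0, so -3 is a root.
Dividing by (s + 3) leaves s^2 + 9s + 18.
The quadratic factors as (s + 6)·(s + 3).
Eigenvalues: -6, -3, -3.

-6, -3, -3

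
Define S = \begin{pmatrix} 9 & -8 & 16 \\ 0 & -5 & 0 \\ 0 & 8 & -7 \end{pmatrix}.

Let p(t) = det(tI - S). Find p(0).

p(0) = det(0·I − S) = det(−S) = (−1)^3·det(S).
det(S) = 315, so p(0) = -315.

-315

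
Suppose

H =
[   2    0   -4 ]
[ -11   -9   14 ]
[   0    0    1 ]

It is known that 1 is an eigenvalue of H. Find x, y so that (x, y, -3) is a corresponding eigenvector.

We need (H - 1I)v = 0.
H - 1I = [[1, 0, -4], [-11, -10, 14], [0, 0, 0]].
Row 1: (1)·x + (0)·y + (-4)·-3 = 0
Row 2: (-11)·x + (-10)·y + (14)·-3 = 0
Row 3: (0)·x + (0)·y + (0)·-3 = 0
Solving gives x = -12, y = 9.
Check: H·(-12, 9, -3) = (-12, 9, -3) = 1·(-12, 9, -3).

-12, 9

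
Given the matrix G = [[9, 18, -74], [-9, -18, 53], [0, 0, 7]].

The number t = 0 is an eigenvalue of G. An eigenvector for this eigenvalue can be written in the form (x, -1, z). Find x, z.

We need (G)v = 0.
G = [[9, 18, -74], [-9, -18, 53], [0, 0, 7]].
Row 1: (9)·x + (18)·-1 + (-74)·z = 0
Row 2: (-9)·x + (-18)·-1 + (53)·z = 0
Row 3: (0)·x + (0)·-1 + (7)·z = 0
Solving gives x = 2, z = 0.
Check: G·(2, -1, 0) = (0, 0, 0) = 0·(2, -1, 0).

2, 0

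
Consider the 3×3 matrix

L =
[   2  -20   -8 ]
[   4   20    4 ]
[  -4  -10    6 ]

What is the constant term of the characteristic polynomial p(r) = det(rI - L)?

p(0) = det(0·I − L) = det(−L) = (−1)^3·det(L).
det(L) = 800, so p(0) = -800.

-800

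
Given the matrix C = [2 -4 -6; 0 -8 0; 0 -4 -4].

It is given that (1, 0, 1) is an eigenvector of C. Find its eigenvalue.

-4

Compute Cv: C·(1, 0, 1) = (-4, 0, -4).
Since Cv = λv, compare component 1: -4 = λ·1, so λ = -4.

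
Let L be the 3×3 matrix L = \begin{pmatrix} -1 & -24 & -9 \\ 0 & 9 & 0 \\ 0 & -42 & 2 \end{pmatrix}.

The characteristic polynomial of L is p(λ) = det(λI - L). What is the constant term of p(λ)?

p(λ) = λ^3 - 10λ^2 + 7λ + 18.
The constant term is 18.

18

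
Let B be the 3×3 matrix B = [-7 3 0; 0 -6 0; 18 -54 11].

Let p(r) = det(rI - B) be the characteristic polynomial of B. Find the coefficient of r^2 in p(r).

The coefficient of r^2 of det(rI - B) is −trace(B).
trace(B) = (-7) + (-6) + (11) = -2, so the coefficient is 2.

2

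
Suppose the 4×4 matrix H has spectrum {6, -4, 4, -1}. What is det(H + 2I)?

If H has eigenvalues 6, -4, 4, -1, then H + 2I has eigenvalues 8, -2, 6, 1.
det(H + 2I) = (8) · (-2) · (6) · (1) = -96.

-96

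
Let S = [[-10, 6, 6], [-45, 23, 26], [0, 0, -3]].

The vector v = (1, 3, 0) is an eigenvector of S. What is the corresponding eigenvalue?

Compute Sv: S·(1, 3, 0) = (8, 24, 0).
Since Sv = λv, compare component 1: 8 = λ·1, so λ = 8.

8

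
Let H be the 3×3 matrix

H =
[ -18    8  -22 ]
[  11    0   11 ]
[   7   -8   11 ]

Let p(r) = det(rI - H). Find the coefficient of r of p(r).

p(r) = r^3 + 7r^2 - 44r.
The coefficient of r is -44.

-44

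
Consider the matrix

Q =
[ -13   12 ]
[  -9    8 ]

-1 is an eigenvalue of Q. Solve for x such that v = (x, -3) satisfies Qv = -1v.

-3

We need (Q + 1I)v = 0.
Q + 1I = [[-12, 12], [-9, 9]].
Row 1: (-12)·x + (12)·-3 = 0
Row 2: (-9)·x + (9)·-3 = 0
Solving gives x = -3.
Check: Q·(-3, -3) = (3, 3) = -1·(-3, -3).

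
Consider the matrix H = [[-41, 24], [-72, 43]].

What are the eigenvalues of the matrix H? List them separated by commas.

-5, 7

det(H - λI) = (-41 - λ)(43 - λ) - (24)·(-72) = λ^2 - 2λ - 35.
This factors as (λ + 5)·(λ - 7) = 0.
Eigenvalues: -5, 7.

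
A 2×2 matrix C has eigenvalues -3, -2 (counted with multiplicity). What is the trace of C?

-5

trace(C) is the sum of the eigenvalues: (-3) + (-2) = -5.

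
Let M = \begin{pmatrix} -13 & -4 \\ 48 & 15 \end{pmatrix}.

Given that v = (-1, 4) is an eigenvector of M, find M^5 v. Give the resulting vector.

First find the eigenvalue: Mv = (-3, 12) = 3·(-1, 4), so λ = 3.
Then M^5 v = λ^5·v = 3^5·(-1, 4) = 243·(-1, 4) = (-243, 972).

(-243, 972)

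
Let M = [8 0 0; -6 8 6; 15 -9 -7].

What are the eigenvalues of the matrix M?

-1, 2, 8

The characteristic polynomial is p(r) = det(rI - M).
Expanding the 3×3 determinant: p(r) = r^3 - 9r^2 + 6r + 16.
Rational-root test: r = 8 gives p(8) = 0.
Dividing by (r - 8) leaves r^2 - r - 2.
The quadratic factors as (r + 1)·(r - 2).
Eigenvalues: -1, 2, 8.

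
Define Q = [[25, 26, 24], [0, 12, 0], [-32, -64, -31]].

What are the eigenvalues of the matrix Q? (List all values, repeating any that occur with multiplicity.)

-7, 1, 12

The characteristic polynomial is p(s) = det(sI - Q).
Expanding along the first row, p(s) = s^3 - 6s^2 - 79s + 84.
Rational-root test: s = 1 gives p(1) = 0.
Dividing by (s - 1) leaves s^2 - 5s - 84.
The quadratic factors as (s + 7)·(s - 12).
Eigenvalues: -7, 1, 12.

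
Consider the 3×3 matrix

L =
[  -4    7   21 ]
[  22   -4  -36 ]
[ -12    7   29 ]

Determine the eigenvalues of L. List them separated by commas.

3, 8, 10

Set up det(tI - L) = 0.
Expanding the 3×3 determinant: p(t) = t^3 - 21t^2 + 134t - 240.
Try t = 3: p(3) = 0, so 3 is a root.
Dividing by (t - 3) leaves t^2 - 18t + 80.
The quadratic factors as (t - 8)·(t - 10).
Eigenvalues: 3, 8, 10.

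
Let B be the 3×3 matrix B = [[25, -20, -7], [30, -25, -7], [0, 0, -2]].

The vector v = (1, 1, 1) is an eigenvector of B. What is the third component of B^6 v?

64

First find the eigenvalue: Bv = (-2, -2, -2) = -2·(1, 1, 1), so λ = -2.
Then B^6 v = λ^6·v = (-2)^6·(1, 1, 1) = 64·(1, 1, 1) = (64, 64, 64).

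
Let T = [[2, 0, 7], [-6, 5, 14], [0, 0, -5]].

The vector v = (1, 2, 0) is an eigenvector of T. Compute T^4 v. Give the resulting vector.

First find the eigenvalue: Tv = (2, 4, 0) = 2·(1, 2, 0), so λ = 2.
Then T^4 v = λ^4·v = 2^4·(1, 2, 0) = 16·(1, 2, 0) = (16, 32, 0).

(16, 32, 0)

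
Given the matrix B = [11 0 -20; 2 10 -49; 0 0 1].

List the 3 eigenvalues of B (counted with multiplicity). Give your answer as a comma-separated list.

1, 10, 11

Compute the characteristic polynomial p(lambda) = det(lambda·I - B).
Expanding along the first row, p(lambda) = lambda^3 - 22·lambda^2 + 131·lambda - 110.
Since p(1) = 0, lambda = 1 is a root.
Factor out (lambda - 1): p(lambda) = (lambda - 1)·(lambda^2 - 21·lambda + 110).
The quadratic factors as (lambda - 10)·(lambda - 11).
Eigenvalues: 1, 10, 11.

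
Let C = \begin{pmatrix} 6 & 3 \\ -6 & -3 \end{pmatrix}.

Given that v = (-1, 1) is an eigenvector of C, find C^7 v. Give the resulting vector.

(-2187, 2187)

First find the eigenvalue: Cv = (-3, 3) = 3·(-1, 1), so λ = 3.
Then C^7 v = λ^7·v = 3^7·(-1, 1) = 2187·(-1, 1) = (-2187, 2187).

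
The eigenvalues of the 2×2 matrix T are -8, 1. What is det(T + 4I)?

-20

If T has eigenvalues -8, 1, then T + 4I has eigenvalues -4, 5.
det(T + 4I) = (-4) · (5) = -20.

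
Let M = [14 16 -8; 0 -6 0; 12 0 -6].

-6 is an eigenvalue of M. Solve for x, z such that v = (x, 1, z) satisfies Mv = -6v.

0, 2

We need (M + 6I)v = 0.
M + 6I = [[20, 16, -8], [0, 0, 0], [12, 0, 0]].
Row 1: (20)·x + (16)·1 + (-8)·z = 0
Row 2: (0)·x + (0)·1 + (0)·z = 0
Row 3: (12)·x + (0)·1 + (0)·z = 0
Solving gives x = 0, z = 2.
Check: M·(0, 1, 2) = (0, -6, -12) = -6·(0, 1, 2).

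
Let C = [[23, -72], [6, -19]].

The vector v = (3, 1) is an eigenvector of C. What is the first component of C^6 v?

3

First find the eigenvalue: Cv = (-3, -1) = -1·(3, 1), so λ = -1.
Then C^6 v = λ^6·v = (-1)^6·(3, 1) = 1·(3, 1) = (3, 1).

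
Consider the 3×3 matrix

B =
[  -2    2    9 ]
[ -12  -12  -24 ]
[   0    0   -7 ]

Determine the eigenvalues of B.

-8, -7, -6

Set up det(μI - B) = 0.
Expanding along the first row, p(μ) = μ^3 + 21μ^2 + 146μ + 336.
Try μ = -8: p(-8) = 0, so -8 is a root.
Dividing by (μ + 8) leaves μ^2 + 13μ + 42.
The quadratic factors as (μ + 7)·(μ + 6).
Eigenvalues: -8, -7, -6.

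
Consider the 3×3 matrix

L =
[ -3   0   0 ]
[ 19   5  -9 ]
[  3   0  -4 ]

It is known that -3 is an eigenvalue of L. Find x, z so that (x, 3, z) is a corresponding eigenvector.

We need (L + 3I)v = 0.
L + 3I = [[0, 0, 0], [19, 8, -9], [3, 0, -1]].
Row 1: (0)·x + (0)·3 + (0)·z = 0
Row 2: (19)·x + (8)·3 + (-9)·z = 0
Row 3: (3)·x + (0)·3 + (-1)·z = 0
Solving gives x = 3, z = 9.
Check: L·(3, 3, 9) = (-9, -9, -27) = -3·(3, 3, 9).

3, 9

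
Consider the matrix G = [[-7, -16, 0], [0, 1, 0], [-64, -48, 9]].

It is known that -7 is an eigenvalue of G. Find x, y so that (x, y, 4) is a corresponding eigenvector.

1, 0

We need (G + 7I)v = 0.
G + 7I = [[0, -16, 0], [0, 8, 0], [-64, -48, 16]].
Row 1: (0)·x + (-16)·y + (0)·4 = 0
Row 2: (0)·x + (8)·y + (0)·4 = 0
Row 3: (-64)·x + (-48)·y + (16)·4 = 0
Solving gives x = 1, y = 0.
Check: G·(1, 0, 4) = (-7, 0, -28) = -7·(1, 0, 4).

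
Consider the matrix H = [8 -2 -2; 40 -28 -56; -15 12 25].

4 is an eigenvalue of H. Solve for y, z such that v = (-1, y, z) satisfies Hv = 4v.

We need (H - 4I)v = 0.
H - 4I = [[4, -2, -2], [40, -32, -56], [-15, 12, 21]].
Row 1: (4)·-1 + (-2)·y + (-2)·z = 0
Row 2: (40)·-1 + (-32)·y + (-56)·z = 0
Row 3: (-15)·-1 + (12)·y + (21)·z = 0
Solving gives y = -3, z = 1.
Check: H·(-1, -3, 1) = (-4, -12, 4) = 4·(-1, -3, 1).

-3, 1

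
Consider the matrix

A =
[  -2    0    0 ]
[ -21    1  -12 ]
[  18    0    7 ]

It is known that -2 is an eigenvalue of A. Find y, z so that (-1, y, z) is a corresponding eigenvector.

1, 2

We need (A + 2I)v = 0.
A + 2I = [[0, 0, 0], [-21, 3, -12], [18, 0, 9]].
Row 1: (0)·-1 + (0)·y + (0)·z = 0
Row 2: (-21)·-1 + (3)·y + (-12)·z = 0
Row 3: (18)·-1 + (0)·y + (9)·z = 0
Solving gives y = 1, z = 2.
Check: A·(-1, 1, 2) = (2, -2, -4) = -2·(-1, 1, 2).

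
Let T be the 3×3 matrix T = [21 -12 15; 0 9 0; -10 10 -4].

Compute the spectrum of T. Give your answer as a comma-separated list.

6, 9, 11

Compute the characteristic polynomial p(s) = det(sI - T).
Expanding along the first row, p(s) = s^3 - 26s^2 + 219s - 594.
Rational-root test: s = 6 gives p(6) = 0.
Factor out (s - 6): p(s) = (s - 6)·(s^2 - 20s + 99).
The quadratic factors as (s - 9)·(s - 11).
Eigenvalues: 6, 9, 11.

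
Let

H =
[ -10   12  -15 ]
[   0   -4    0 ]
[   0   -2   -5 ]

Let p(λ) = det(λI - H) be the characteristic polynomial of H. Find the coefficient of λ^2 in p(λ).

The coefficient of λ^2 of det(λI - H) is −trace(H).
trace(H) = (-10) + (-4) + (-5) = -19, so the coefficient is 19.

19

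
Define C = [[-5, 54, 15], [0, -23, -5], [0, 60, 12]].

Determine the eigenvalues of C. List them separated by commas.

Set up det(λI - C) = 0.
Expanding along the first row, p(λ) = λ^3 + 16λ^2 + 79λ + 120.
Rational-root test: λ = -3 gives p(-3) = 0.
Dividing by (λ + 3) leaves λ^2 + 13λ + 40.
The quadratic factors as (λ + 8)·(λ + 5).
Eigenvalues: -8, -5, -3.

-8, -5, -3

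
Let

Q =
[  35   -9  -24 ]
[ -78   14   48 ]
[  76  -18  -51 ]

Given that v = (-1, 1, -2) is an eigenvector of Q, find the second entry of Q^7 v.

-16384

First find the eigenvalue: Qv = (4, -4, 8) = -4·(-1, 1, -2), so λ = -4.
Then Q^7 v = λ^7·v = (-4)^7·(-1, 1, -2) = -16384·(-1, 1, -2) = (16384, -16384, 32768).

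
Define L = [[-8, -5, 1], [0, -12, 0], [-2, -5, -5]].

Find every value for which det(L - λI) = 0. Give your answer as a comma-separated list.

-12, -7, -6

Compute the characteristic polynomial p(r) = det(rI - L).
Cofactor expansion gives p(r) = r^3 + 25r^2 + 198r + 504.
Try r = -7: p(-7) = 0, so -7 is a root.
Dividing by (r + 7) leaves r^2 + 18r + 72.
The quadratic factors as (r + 12)·(r + 6).
Eigenvalues: -12, -7, -6.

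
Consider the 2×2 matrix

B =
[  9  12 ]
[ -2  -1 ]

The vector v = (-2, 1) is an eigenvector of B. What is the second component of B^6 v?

First find the eigenvalue: Bv = (-6, 3) = 3·(-2, 1), so λ = 3.
Then B^6 v = λ^6·v = 3^6·(-2, 1) = 729·(-2, 1) = (-1458, 729).

729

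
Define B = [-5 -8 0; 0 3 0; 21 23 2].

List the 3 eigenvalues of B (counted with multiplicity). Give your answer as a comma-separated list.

-5, 2, 3

The characteristic polynomial is p(λ) = det(λI - B).
Expanding the 3×3 determinant: p(λ) = λ^3 - 19λ + 30.
Rational-root test: λ = 3 gives p(3) = 0.
Dividing by (λ - 3) leaves λ^2 + 3λ - 10.
The quadratic factors as (λ + 5)·(λ - 2).
Eigenvalues: -5, 2, 3.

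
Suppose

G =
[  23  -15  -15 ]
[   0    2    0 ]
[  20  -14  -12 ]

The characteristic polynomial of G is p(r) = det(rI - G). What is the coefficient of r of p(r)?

46

p(r) = r^3 - 13r^2 + 46r - 48.
The coefficient of r is 46.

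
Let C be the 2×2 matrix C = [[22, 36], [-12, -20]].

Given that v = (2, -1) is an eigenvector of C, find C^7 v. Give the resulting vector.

(32768, -16384)

First find the eigenvalue: Cv = (8, -4) = 4·(2, -1), so λ = 4.
Then C^7 v = λ^7·v = 4^7·(2, -1) = 16384·(2, -1) = (32768, -16384).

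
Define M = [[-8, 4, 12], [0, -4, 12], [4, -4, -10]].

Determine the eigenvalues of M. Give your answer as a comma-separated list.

-10, -8, -4

Compute the characteristic polynomial p(r) = det(rI - M).
Expanding the 3×3 determinant: p(r) = r^3 + 22r^2 + 152r + 320.
Rational-root test: r = -8 gives p(-8) = 0.
Dividing by (r + 8) leaves r^2 + 14r + 40.
The quadratic factors as (r + 10)·(r + 4).
Eigenvalues: -10, -8, -4.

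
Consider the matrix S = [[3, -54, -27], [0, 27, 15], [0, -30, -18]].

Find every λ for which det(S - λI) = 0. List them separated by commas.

Compute the characteristic polynomial p(t) = det(tI - S).
Cofactor expansion gives p(t) = t^3 - 12t^2 - 9t + 108.
Try t = -3: p(-3) = 0, so -3 is a root.
Dividing by (t + 3) leaves t^2 - 15t + 36.
The quadratic factors as (t - 3)·(t - 12).
Eigenvalues: -3, 3, 12.

-3, 3, 12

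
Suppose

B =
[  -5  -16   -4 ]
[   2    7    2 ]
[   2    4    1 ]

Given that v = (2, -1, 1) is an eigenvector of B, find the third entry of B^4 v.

First find the eigenvalue: Bv = (2, -1, 1) = 1·(2, -1, 1), so λ = 1.
Then B^4 v = λ^4·v = 1^4·(2, -1, 1) = 1·(2, -1, 1) = (2, -1, 1).

1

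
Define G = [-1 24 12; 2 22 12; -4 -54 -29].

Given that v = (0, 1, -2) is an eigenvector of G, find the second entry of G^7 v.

First find the eigenvalue: Gv = (0, -2, 4) = -2·(0, 1, -2), so λ = -2.
Then G^7 v = λ^7·v = (-2)^7·(0, 1, -2) = -128·(0, 1, -2) = (0, -128, 256).

-128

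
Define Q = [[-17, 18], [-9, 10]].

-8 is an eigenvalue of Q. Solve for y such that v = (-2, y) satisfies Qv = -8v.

We need (Q + 8I)v = 0.
Q + 8I = [[-9, 18], [-9, 18]].
Row 1: (-9)·-2 + (18)·y = 0
Row 2: (-9)·-2 + (18)·y = 0
Solving gives y = -1.
Check: Q·(-2, -1) = (16, 8) = -8·(-2, -1).

-1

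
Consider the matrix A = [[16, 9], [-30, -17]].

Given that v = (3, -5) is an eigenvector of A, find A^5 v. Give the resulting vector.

(3, -5)

First find the eigenvalue: Av = (3, -5) = 1·(3, -5), so λ = 1.
Then A^5 v = λ^5·v = 1^5·(3, -5) = 1·(3, -5) = (3, -5).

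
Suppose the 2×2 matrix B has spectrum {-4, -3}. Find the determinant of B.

12

det(B) is the product of the eigenvalues: (-4) · (-3) = 12.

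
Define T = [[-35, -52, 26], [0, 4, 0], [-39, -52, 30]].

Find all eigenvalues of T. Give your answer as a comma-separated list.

Compute the characteristic polynomial p(lambda) = det(lambda·I - T).
Expanding along the first row, p(lambda) = lambda^3 + lambda^2 - 56·lambda + 144.
Since p(4) = 0, lambda = 4 is a root.
Dividing by (lambda - 4) leaves lambda^2 + 5·lambda - 36.
The quadratic factors as (lambda + 9)·(lambda - 4).
Eigenvalues: -9, 4, 4.

-9, 4, 4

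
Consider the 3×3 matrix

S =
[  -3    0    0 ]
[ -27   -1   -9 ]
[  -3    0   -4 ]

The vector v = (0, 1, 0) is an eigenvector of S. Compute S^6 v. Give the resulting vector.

First find the eigenvalue: Sv = (0, -1, 0) = -1·(0, 1, 0), so λ = -1.
Then S^6 v = λ^6·v = (-1)^6·(0, 1, 0) = 1·(0, 1, 0) = (0, 1, 0).

(0, 1, 0)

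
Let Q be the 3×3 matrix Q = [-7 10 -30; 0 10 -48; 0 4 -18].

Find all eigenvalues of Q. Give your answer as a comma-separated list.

-7, -6, -2

Compute the characteristic polynomial p(r) = det(rI - Q).
Expanding along the first row, p(r) = r^3 + 15r^2 + 68r + 84.
Try r = -2: p(-2) = 0, so -2 is a root.
Factor out (r + 2): p(r) = (r + 2)·(r^2 + 13r + 42).
The quadratic factors as (r + 7)·(r + 6).
Eigenvalues: -7, -6, -2.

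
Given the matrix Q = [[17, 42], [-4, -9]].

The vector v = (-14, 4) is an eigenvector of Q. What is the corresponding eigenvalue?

5

Compute Qv: Q·(-14, 4) = (-70, 20).
Since Qv = λv, compare component 1: -70 = λ·-14, so λ = 5.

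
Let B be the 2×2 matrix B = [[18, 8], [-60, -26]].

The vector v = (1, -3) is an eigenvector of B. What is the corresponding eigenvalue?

-6

Compute Bv: B·(1, -3) = (-6, 18).
Since Bv = λv, compare component 1: -6 = λ·1, so λ = -6.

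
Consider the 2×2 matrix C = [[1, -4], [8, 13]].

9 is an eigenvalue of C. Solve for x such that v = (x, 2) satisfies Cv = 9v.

We need (C - 9I)v = 0.
C - 9I = [[-8, -4], [8, 4]].
Row 1: (-8)·x + (-4)·2 = 0
Row 2: (8)·x + (4)·2 = 0
Solving gives x = -1.
Check: C·(-1, 2) = (-9, 18) = 9·(-1, 2).

-1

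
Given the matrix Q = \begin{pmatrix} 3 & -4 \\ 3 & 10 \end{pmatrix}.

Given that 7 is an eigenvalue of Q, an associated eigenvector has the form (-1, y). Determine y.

1

We need (Q - 7I)v = 0.
Q - 7I = [[-4, -4], [3, 3]].
Row 1: (-4)·-1 + (-4)·y = 0
Row 2: (3)·-1 + (3)·y = 0
Solving gives y = 1.
Check: Q·(-1, 1) = (-7, 7) = 7·(-1, 1).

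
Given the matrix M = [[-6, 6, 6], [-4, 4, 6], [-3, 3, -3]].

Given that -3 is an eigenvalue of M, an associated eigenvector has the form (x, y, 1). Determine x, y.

-2, -2

We need (M + 3I)v = 0.
M + 3I = [[-3, 6, 6], [-4, 7, 6], [-3, 3, 0]].
Row 1: (-3)·x + (6)·y + (6)·1 = 0
Row 2: (-4)·x + (7)·y + (6)·1 = 0
Row 3: (-3)·x + (3)·y + (0)·1 = 0
Solving gives x = -2, y = -2.
Check: M·(-2, -2, 1) = (6, 6, -3) = -3·(-2, -2, 1).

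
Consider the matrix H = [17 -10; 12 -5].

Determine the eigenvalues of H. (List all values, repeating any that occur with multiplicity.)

det(H - μI) = (17 - μ)(-5 - μ) - (-10)·(12) = μ^2 - 12μ + 35.
This factors as (μ - 5)·(μ - 7) = 0.
Eigenvalues: 5, 7.

5, 7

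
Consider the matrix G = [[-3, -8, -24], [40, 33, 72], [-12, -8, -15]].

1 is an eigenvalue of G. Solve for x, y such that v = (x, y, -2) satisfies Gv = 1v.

-2, 7

We need (G - 1I)v = 0.
G - 1I = [[-4, -8, -24], [40, 32, 72], [-12, -8, -16]].
Row 1: (-4)·x + (-8)·y + (-24)·-2 = 0
Row 2: (40)·x + (32)·y + (72)·-2 = 0
Row 3: (-12)·x + (-8)·y + (-16)·-2 = 0
Solving gives x = -2, y = 7.
Check: G·(-2, 7, -2) = (-2, 7, -2) = 1·(-2, 7, -2).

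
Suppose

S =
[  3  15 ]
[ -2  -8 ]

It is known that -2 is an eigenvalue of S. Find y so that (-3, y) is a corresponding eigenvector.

We need (S + 2I)v = 0.
S + 2I = [[5, 15], [-2, -6]].
Row 1: (5)·-3 + (15)·y = 0
Row 2: (-2)·-3 + (-6)·y = 0
Solving gives y = 1.
Check: S·(-3, 1) = (6, -2) = -2·(-3, 1).

1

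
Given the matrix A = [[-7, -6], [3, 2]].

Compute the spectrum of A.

-4, -1

det(A - λI) = (-7 - λ)(2 - λ) - (-6)·(3) = λ^2 + 5λ + 4.
This factors as (λ + 4)·(λ + 1) = 0.
Eigenvalues: -4, -1.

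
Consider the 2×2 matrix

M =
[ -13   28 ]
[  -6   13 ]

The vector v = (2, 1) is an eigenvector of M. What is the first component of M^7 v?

First find the eigenvalue: Mv = (2, 1) = 1·(2, 1), so λ = 1.
Then M^7 v = λ^7·v = 1^7·(2, 1) = 1·(2, 1) = (2, 1).

2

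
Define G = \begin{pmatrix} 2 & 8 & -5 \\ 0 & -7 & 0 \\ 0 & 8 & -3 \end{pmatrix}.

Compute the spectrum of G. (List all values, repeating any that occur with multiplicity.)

-7, -3, 2

Set up det(μI - G) = 0.
Expanding the 3×3 determinant: p(μ) = μ^3 + 8μ^2 + μ - 42.
Try μ = 2: p(2) = 0, so 2 is a root.
Dividing by (μ - 2) leaves μ^2 + 10μ + 21.
The quadratic factors as (μ + 7)·(μ + 3).
Eigenvalues: -7, -3, 2.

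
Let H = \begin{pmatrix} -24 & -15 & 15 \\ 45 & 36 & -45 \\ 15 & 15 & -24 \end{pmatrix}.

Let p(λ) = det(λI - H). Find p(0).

p(0) = det(0·I − H) = det(−H) = (−1)^3·det(H).
det(H) = 486, so p(0) = -486.

-486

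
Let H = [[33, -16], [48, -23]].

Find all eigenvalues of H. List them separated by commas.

det(H - lambda·I) = (33 - lambda)(-23 - lambda) - (-16)·(48) = lambda^2 - 10·lambda + 9.
This factors as (lambda - 1)·(lambda - 9) = 0.
Eigenvalues: 1, 9.

1, 9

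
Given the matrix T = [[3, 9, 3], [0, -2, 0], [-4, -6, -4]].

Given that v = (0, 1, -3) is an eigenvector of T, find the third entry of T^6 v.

-192

First find the eigenvalue: Tv = (0, -2, 6) = -2·(0, 1, -3), so λ = -2.
Then T^6 v = λ^6·v = (-2)^6·(0, 1, -3) = 64·(0, 1, -3) = (0, 64, -192).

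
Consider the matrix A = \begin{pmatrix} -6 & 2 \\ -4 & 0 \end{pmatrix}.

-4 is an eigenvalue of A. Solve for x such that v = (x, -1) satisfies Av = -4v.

-1

We need (A + 4I)v = 0.
A + 4I = [[-2, 2], [-4, 4]].
Row 1: (-2)·x + (2)·-1 = 0
Row 2: (-4)·x + (4)·-1 = 0
Solving gives x = -1.
Check: A·(-1, -1) = (4, 4) = -4·(-1, -1).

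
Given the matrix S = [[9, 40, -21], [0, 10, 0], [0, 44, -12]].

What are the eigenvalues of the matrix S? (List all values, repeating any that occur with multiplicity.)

-12, 9, 10

Set up det(λI - S) = 0.
Expanding along the first row, p(λ) = λ^3 - 7λ^2 - 138λ + 1080.
Try λ = 9: p(9) = 0, so 9 is a root.
Dividing by (λ - 9) leaves λ^2 + 2λ - 120.
The quadratic factors as (λ + 12)·(λ - 10).
Eigenvalues: -12, 9, 10.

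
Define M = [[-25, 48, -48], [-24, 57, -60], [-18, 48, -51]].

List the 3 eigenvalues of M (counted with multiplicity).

Compute the characteristic polynomial p(λ) = det(λI - M).
Cofactor expansion gives p(λ) = λ^3 + 19λ^2 + 111λ + 189.
Since p(-3) = 0, λ = -3 is a root.
Dividing by (λ + 3) leaves λ^2 + 16λ + 63.
The quadratic factors as (λ + 9)·(λ + 7).
Eigenvalues: -9, -7, -3.

-9, -7, -3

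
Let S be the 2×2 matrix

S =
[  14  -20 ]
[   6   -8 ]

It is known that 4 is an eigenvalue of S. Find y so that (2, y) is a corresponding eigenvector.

1

We need (S - 4I)v = 0.
S - 4I = [[10, -20], [6, -12]].
Row 1: (10)·2 + (-20)·y = 0
Row 2: (6)·2 + (-12)·y = 0
Solving gives y = 1.
Check: S·(2, 1) = (8, 4) = 4·(2, 1).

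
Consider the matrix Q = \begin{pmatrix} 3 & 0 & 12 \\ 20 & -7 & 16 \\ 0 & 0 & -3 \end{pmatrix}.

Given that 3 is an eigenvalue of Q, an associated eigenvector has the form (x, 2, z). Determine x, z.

1, 0

We need (Q - 3I)v = 0.
Q - 3I = [[0, 0, 12], [20, -10, 16], [0, 0, -6]].
Row 1: (0)·x + (0)·2 + (12)·z = 0
Row 2: (20)·x + (-10)·2 + (16)·z = 0
Row 3: (0)·x + (0)·2 + (-6)·z = 0
Solving gives x = 1, z = 0.
Check: Q·(1, 2, 0) = (3, 6, 0) = 3·(1, 2, 0).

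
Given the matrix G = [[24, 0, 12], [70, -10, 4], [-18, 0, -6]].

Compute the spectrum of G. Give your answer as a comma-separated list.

-10, 6, 12

Compute the characteristic polynomial p(r) = det(rI - G).
Expanding the 3×3 determinant: p(r) = r^3 - 8r^2 - 108r + 720.
Rational-root test: r = 6 gives p(6) = 0.
Factor out (r - 6): p(r) = (r - 6)·(r^2 - 2r - 120).
The quadratic factors as (r + 10)·(r - 12).
Eigenvalues: -10, 6, 12.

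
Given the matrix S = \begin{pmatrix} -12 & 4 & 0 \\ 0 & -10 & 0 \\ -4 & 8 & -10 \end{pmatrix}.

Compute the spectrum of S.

-12, -10, -10

Set up det(μI - S) = 0.
Expanding along the first row, p(μ) = μ^3 + 32μ^2 + 340μ + 1200.
Try μ = -10: p(-10) = 0, so -10 is a root.
Factor out (μ + 10): p(μ) = (μ + 10)·(μ^2 + 22μ + 120).
The quadratic factors as (μ + 12)·(μ + 10).
Eigenvalues: -12, -10, -10.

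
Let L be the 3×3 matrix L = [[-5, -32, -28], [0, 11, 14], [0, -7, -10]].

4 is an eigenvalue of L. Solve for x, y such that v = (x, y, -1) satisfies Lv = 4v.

-4, 2

We need (L - 4I)v = 0.
L - 4I = [[-9, -32, -28], [0, 7, 14], [0, -7, -14]].
Row 1: (-9)·x + (-32)·y + (-28)·-1 = 0
Row 2: (0)·x + (7)·y + (14)·-1 = 0
Row 3: (0)·x + (-7)·y + (-14)·-1 = 0
Solving gives x = -4, y = 2.
Check: L·(-4, 2, -1) = (-16, 8, -4) = 4·(-4, 2, -1).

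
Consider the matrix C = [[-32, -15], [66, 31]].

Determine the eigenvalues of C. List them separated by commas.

det(C - tI) = (-32 - t)(31 - t) - (-15)·(66) = t^2 + t - 2.
This factors as (t + 2)·(t - 1) = 0.
Eigenvalues: -2, 1.

-2, 1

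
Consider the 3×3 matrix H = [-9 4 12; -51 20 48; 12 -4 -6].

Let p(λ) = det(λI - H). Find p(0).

p(0) = det(0·I − H) = det(−H) = (−1)^3·det(H).
det(H) = 0, so p(0) = 0.

0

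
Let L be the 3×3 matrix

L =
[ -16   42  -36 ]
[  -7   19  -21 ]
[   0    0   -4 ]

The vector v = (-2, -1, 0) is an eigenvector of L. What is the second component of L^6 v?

-15625

First find the eigenvalue: Lv = (-10, -5, 0) = 5·(-2, -1, 0), so λ = 5.
Then L^6 v = λ^6·v = 5^6·(-2, -1, 0) = 15625·(-2, -1, 0) = (-31250, -15625, 0).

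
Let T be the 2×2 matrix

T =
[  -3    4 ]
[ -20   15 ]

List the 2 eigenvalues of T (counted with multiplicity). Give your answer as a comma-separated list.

det(T - λI) = (-3 - λ)(15 - λ) - (4)·(-20) = λ^2 - 12λ + 35.
This factors as (λ - 5)·(λ - 7) = 0.
Eigenvalues: 5, 7.

5, 7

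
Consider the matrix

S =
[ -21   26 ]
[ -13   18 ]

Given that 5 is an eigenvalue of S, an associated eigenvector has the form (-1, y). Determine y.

We need (S - 5I)v = 0.
S - 5I = [[-26, 26], [-13, 13]].
Row 1: (-26)·-1 + (26)·y = 0
Row 2: (-13)·-1 + (13)·y = 0
Solving gives y = -1.
Check: S·(-1, -1) = (-5, -5) = 5·(-1, -1).

-1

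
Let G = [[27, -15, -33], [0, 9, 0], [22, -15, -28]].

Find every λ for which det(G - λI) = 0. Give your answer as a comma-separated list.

The characteristic polynomial is p(r) = det(rI - G).
Expanding along the first row, p(r) = r^3 - 8r^2 - 39r + 270.
Rational-root test: r = 5 gives p(5) = 0.
Factor out (r - 5): p(r) = (r - 5)·(r^2 - 3r - 54).
The quadratic factors as (r + 6)·(r - 9).
Eigenvalues: -6, 5, 9.

-6, 5, 9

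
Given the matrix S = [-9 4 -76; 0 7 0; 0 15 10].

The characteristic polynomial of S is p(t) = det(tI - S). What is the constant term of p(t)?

p(t) = t^3 - 8t^2 - 83t + 630.
The constant term is 630.

630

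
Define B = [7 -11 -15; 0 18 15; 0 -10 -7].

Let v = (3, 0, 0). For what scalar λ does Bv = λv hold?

Compute Bv: B·(3, 0, 0) = (21, 0, 0).
Since Bv = λv, compare component 1: 21 = λ·3, so λ = 7.

7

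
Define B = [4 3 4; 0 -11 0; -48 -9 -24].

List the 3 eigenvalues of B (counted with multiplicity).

-12, -11, -8

Set up det(sI - B) = 0.
Expanding along the first row, p(s) = s^3 + 31s^2 + 316s + 1056.
Rational-root test: s = -8 gives p(-8) = 0.
Dividing by (s + 8) leaves s^2 + 23s + 132.
The quadratic factors as (s + 12)·(s + 11).
Eigenvalues: -12, -11, -8.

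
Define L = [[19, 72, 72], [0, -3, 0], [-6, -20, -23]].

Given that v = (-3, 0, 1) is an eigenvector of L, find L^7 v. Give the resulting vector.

(234375, 0, -78125)

First find the eigenvalue: Lv = (15, 0, -5) = -5·(-3, 0, 1), so λ = -5.
Then L^7 v = λ^7·v = (-5)^7·(-3, 0, 1) = -78125·(-3, 0, 1) = (234375, 0, -78125).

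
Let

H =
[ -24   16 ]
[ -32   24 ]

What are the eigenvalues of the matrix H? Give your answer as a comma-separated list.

-8, 8

det(H - lambda·I) = (-24 - lambda)(24 - lambda) - (16)·(-32) = lambda^2 - 64.
This factors as (lambda + 8)·(lambda - 8) = 0.
Eigenvalues: -8, 8.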